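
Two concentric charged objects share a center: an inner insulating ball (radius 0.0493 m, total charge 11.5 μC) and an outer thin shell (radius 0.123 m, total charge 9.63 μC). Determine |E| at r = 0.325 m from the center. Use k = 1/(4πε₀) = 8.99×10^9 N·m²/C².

E = 1.80×10^6 V/m

Take a concentric spherical Gaussian surface of radius r = 0.325 m (r > 0.123 m, enclosing both).
Q_enc = (11.5 μC) + (9.63 μC) = 2.113×10^-5 C.
Since E is radial and uniform over the Gaussian sphere, Φ = E·4πr² = Q_enc/ε₀.
E = k|Q_enc|/r² = (8.99×10^9)(2.113×10^-5)/(0.325)² = 1.80×10^6 N/C.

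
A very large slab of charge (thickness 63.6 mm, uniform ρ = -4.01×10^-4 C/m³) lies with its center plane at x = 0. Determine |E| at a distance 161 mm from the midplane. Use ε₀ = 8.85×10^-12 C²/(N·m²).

E ≈ 1.44×10^6 V/m

The point |x| = 161 mm lies outside the slab (half-thickness 0.0318 m). A symmetric pillbox spanning the full slab encloses Q_enc = ρ·d·A.
Flux = 2EA ⇒ E = |ρ|d/(2ε₀), independent of distance outside.
E = (4.01e-4)(0.0636)/(2·8.85×10^-12) = 1.44e6 N/C.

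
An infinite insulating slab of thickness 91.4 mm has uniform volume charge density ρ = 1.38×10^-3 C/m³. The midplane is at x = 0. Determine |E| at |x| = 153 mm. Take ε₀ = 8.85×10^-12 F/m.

The point |x| = 153 mm lies outside the slab (half-thickness 0.0457 m). A symmetric pillbox spanning the full slab encloses Q_enc = ρ·d·A.
Flux = 2EA ⇒ E = |ρ|d/(2ε₀), independent of distance outside.
E = (1.38e-3)(0.0914)/(2·8.85×10^-12) = 7.13×10^6 N/C.

|E| ≈ 7.13e6 V/m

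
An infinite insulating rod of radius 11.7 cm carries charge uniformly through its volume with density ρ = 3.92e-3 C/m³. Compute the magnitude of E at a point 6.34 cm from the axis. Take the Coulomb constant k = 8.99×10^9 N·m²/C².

Choose a coaxial cylinder of radius r = 6.34 cm (arbitrary length L) as the Gaussian surface (r < R).
Enclosed charge per unit length: λ_enc = ρ·πr² = (3.92×10^-3)π(0.0634)² = 4.95e-5 C/m.
Gauss's law: E·2πrL = λ_enc L/ε₀.
E = 2k|λ_enc|/r = 2(8.99×10^9)(4.95×10^-5)/(0.0634) = 1.40×10^7 N/C.

E ≈ 1.40e7 N/C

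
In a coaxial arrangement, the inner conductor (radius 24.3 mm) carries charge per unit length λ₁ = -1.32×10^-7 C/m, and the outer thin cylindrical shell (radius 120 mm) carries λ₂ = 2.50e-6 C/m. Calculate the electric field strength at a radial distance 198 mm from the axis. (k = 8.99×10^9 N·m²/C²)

Choose a coaxial cylinder of radius r = 198 mm (arbitrary length L) as the Gaussian surface (r > 120 mm, enclosing both).
λ_enc = λ₁ + λ₂ = (-1.32×10^-7) + (2.50e-6) = 2.368e-6 C/m.
Gauss's law: E·2πrL = λ_enc L/ε₀.
E = 2k|λ_enc|/r = 2(8.99×10^9)(2.368×10^-6)/(0.198) = 2.15e5 N/C.

|E| = 2.15e5 V/m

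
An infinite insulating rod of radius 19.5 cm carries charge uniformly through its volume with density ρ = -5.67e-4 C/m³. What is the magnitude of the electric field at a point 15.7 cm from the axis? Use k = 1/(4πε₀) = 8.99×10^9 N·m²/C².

By cylindrical symmetry E is radial; use a coaxial Gaussian cylinder of radius 15.7 cm and length L (r < R).
Charge inside radius r per length L is ρ·πr²·L, so λ_enc = ρπr² = -4.391×10^-5 C/m.
Gauss's law: E·2πrL = λ_enc L/ε₀.
E = 2k|λ_enc|/r = 2(8.99×10^9)(4.391×10^-5)/(0.157) = 5.03e6 N/C.

E = 5.03×10^6 N/C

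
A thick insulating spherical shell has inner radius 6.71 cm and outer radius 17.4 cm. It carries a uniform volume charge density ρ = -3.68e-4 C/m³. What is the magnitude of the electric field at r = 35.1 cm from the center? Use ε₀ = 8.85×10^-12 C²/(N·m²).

E ≈ 5.59×10^5 N/C

Take a concentric spherical Gaussian surface of radius r = 35.1 cm (r > 17.4 cm, enclosing the whole shell).
Q_enc = ρ·(4π/3)(b³ − a³) = (-3.68×10^-4)·(4π/3)·((0.174)³ − (0.0671)³) = -7.655e-6 C.
By Gauss's law, ∮E·dA = E·4πr² = Q_enc/ε₀.
E = |Q_enc|/(4πε₀r²) = (7.655×10^-6)/(4π·8.85×10^-12·(0.351)²) = 5.59×10^5 N/C.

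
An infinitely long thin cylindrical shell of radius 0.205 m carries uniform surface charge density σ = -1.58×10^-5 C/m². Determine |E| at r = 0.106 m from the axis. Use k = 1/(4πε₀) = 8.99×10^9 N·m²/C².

E = 0 (no enclosed charge)

Take a coaxial cylindrical Gaussian surface of radius r = 0.106 m and length L (r < 0.205 m, inside the shell).
No charge is enclosed, so Gauss's law gives E·2πrL = 0 ⇒ E = 0.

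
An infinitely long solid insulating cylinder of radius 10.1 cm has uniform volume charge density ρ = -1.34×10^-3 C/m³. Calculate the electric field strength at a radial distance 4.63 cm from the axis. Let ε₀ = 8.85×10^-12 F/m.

E = 3.51×10^6 N/C

Take a coaxial cylindrical Gaussian surface of radius r = 4.63 cm and length L (r < R).
Enclosed charge per unit length: λ_enc = ρ·πr² = (-1.34e-3)π(0.0463)² = -9.024×10^-6 C/m.
Applying ∮E·dA = Q_enc/ε₀ with the end caps contributing no flux:
E = |λ_enc|/(2πε₀r) = (9.024e-6)/(2π·8.85×10^-12·0.0463) = 3.51e6 N/C.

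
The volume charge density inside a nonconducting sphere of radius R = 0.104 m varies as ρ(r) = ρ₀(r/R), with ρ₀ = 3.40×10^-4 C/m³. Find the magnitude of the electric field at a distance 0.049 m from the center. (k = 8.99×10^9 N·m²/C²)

Symmetry ⇒ E = E(r) r̂. Gaussian sphere of radius r = 0.049 m (r < R).
Q_enc = ∫₀^r ρ(r')·4πr'² dr' = (4πρ₀/R) ∫₀^r r'^3 dr' = 4πρ₀ r^4/(4·R) = 5.921e-8 C.
Since E is radial and uniform over the Gaussian sphere, Φ = E·4πr² = Q_enc/ε₀.
E = k|Q_enc|/r² = (8.99×10^9)(5.921×10^-8)/(0.049)² = 2.22×10^5 N/C.

E ≈ 2.22×10^5 N/C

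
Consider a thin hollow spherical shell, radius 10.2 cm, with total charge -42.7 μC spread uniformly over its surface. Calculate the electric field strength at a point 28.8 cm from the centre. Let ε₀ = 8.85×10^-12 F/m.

|E| ≈ 4.63×10^6 N/C

Symmetry ⇒ E = E(r) r̂. Gaussian sphere of radius r = 28.8 cm (r > 10.2 cm).
The entire shell is enclosed: Q_enc = -4.27×10^-5 C.
Applying ∮E·dA = Q_enc/ε₀ with Φ = E(4πr²):
E = |Q_enc|/(4πε₀r²) = (4.27×10^-5)/(4π·8.85×10^-12·(0.288)²) = 4.63×10^6 N/C.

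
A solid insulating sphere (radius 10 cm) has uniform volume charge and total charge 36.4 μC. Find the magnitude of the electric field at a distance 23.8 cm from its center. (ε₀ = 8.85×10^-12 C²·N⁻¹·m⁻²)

Use a concentric Gaussian sphere at r = 23.8 cm (r > R, so the entire charge is enclosed).
Q_enc = 36.4 μC = 3.64e-5 C.
Gauss's law: E·4πr² = Q_enc/ε₀.
E = |Q_enc|/(4πε₀r²) = (3.64×10^-5)/(4π·8.85×10^-12·(0.238)²) = 5.78e6 N/C.

|E| ≈ 5.78e6 V/m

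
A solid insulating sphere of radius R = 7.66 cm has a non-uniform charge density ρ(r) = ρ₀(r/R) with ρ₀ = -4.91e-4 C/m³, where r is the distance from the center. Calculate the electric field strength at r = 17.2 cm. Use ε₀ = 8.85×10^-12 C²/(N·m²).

E ≈ 2.11e5 N/C

Symmetry ⇒ E = E(r) r̂. Gaussian sphere of radius r = 17.2 cm (r > R, all charge enclosed).
Q_enc = 4π ∫₀^R ρ₀(r'/R)^1 r'² dr' = 4πρ₀R³/4 = -6.933×10^-7 C.
By Gauss's law, ∮E·dA = E·4πr² = Q_enc/ε₀.
E = |Q_enc|/(4πε₀r²) = (6.933×10^-7)/(4π·8.85×10^-12·(0.172)²) = 2.11e5 N/C.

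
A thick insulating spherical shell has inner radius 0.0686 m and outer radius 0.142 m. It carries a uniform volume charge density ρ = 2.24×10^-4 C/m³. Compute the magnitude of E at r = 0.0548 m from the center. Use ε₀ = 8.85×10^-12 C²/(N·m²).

E = 0

Symmetry ⇒ E = E(r) r̂. Gaussian sphere of radius r = 0.0548 m (r < 0.0686 m, inside the empty cavity).
No charge is enclosed, so by Gauss's law E·4πr² = 0 ⇒ E = 0.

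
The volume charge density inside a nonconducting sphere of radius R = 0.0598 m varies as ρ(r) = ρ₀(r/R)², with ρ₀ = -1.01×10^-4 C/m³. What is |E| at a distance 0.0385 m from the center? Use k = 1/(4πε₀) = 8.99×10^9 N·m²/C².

By spherical symmetry E is radial; choose a Gaussian sphere of radius r = 0.0385 m (r < R).
Integrate the density: Q_enc = 4π ∫₀^r ρ₀(r'/R)^2 r'² dr' = 4πρ₀ r^5/(5·R²) = -6.004×10^-9 C.
By Gauss's law, ∮E·dA = E·4πr² = Q_enc/ε₀.
E = k|Q_enc|/r² = (8.99×10^9)(6.004×10^-9)/(0.0385)² = 3.64×10^4 N/C.

|E| = 3.64e4 N/C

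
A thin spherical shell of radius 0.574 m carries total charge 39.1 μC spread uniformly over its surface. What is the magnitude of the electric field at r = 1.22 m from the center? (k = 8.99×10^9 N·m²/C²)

|E| ≈ 2.36×10^5 N/C

Take a concentric spherical Gaussian surface of radius r = 1.22 m (r > 0.574 m).
The entire shell is enclosed: Q_enc = 3.91×10^-5 C.
Applying ∮E·dA = Q_enc/ε₀ with Φ = E(4πr²):
E = k|Q_enc|/r² = (8.99×10^9)(3.91×10^-5)/(1.22)² = 2.36×10^5 N/C.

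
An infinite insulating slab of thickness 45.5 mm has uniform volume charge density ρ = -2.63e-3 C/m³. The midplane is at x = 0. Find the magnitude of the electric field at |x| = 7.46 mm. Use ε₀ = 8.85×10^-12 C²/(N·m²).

E = 2.22×10^6 N/C

By symmetry E is perpendicular to the slab. A Gaussian pillbox from −7.46 mm to +7.46 mm (face area A) lies entirely within the slab.
Q_enc = ρ·(2x)·A and flux = 2EA, so 2EA = 2ρxA/ε₀ ⇒ E = |ρ|x/ε₀.
E = (2.63e-3)(0.00746)/(8.85×10^-12) = 2.22×10^6 N/C.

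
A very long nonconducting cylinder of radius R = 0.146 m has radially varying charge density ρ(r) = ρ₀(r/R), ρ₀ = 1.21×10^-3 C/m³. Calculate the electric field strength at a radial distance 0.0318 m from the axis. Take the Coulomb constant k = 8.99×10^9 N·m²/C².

Choose a coaxial cylinder of radius r = 0.0318 m (arbitrary length L) as the Gaussian surface (r < R).
Integrating ρ over the cross-section to radius r: λ_enc = (2πρ₀/R) ∫₀^r r'^2 dr' = 2πρ₀ r^3/(3·R) = 5.582×10^-7 C/m.
By Gauss's law (flux through the curved wall only), E·2πrL = λ_enc L/ε₀.
E = 2k|λ_enc|/r = 2(8.99×10^9)(5.582e-7)/(0.0318) = 3.16×10^5 N/C.

|E| = 3.16×10^5 N/C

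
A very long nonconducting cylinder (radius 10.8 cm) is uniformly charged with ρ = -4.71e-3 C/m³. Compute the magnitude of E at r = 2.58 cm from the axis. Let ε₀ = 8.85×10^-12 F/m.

Take a coaxial cylindrical Gaussian surface of radius r = 2.58 cm and length L (r < R).
Enclosed charge per unit length: λ_enc = ρ·πr² = (-4.71e-3)π(0.0258)² = -9.849e-6 C/m.
Since E is radial and uniform over the curved surface, Φ = E·2πrL = Q_enc/ε₀ = λ_enc L/ε₀.
E = |λ_enc|/(2πε₀r) = (9.849e-6)/(2π·8.85×10^-12·0.0258) = 6.87e6 N/C.

|E| = 6.87×10^6 N/C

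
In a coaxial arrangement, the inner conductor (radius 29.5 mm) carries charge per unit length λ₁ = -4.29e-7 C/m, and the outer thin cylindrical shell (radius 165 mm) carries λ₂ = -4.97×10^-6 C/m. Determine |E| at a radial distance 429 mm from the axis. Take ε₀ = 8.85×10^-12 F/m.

E ≈ 2.26×10^5 N/C

Take a coaxial cylindrical Gaussian surface of radius r = 429 mm and length L (r > 165 mm, enclosing both).
λ_enc = λ₁ + λ₂ = (-4.29×10^-7) + (-4.97×10^-6) = -5.399e-6 C/m.
Gauss's law: E·2πrL = λ_enc L/ε₀.
E = |λ_enc|/(2πε₀r) = (5.399×10^-6)/(2π·8.85×10^-12·0.429) = 2.26×10^5 N/C.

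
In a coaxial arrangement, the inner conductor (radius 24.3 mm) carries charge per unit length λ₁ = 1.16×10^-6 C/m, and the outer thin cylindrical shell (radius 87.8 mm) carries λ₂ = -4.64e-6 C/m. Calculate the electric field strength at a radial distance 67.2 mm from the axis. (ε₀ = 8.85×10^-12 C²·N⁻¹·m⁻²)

Take a coaxial cylindrical Gaussian surface of radius r = 67.2 mm and length L (between the conductors, 24.3 mm < r < 87.8 mm).
Only the inner wire is enclosed; the outer shell contributes nothing inside itself. λ_enc = λ₁ = 1.16×10^-6 C/m.
By Gauss's law (flux through the curved wall only), E·2πrL = λ_enc L/ε₀.
E = |λ_enc|/(2πε₀r) = (1.16×10^-6)/(2π·8.85×10^-12·0.0672) = 3.10×10^5 N/C.

3.10×10^5 V/m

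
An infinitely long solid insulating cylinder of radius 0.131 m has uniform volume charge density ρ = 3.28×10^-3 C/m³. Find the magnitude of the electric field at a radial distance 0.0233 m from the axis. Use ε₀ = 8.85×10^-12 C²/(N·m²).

By cylindrical symmetry E is radial; use a coaxial Gaussian cylinder of radius 0.0233 m and length L (r < R).
Enclosed charge per unit length: λ_enc = ρ·πr² = (3.28e-3)π(0.0233)² = 5.594e-6 C/m.
Since E is radial and uniform over the curved surface, Φ = E·2πrL = Q_enc/ε₀ = λ_enc L/ε₀.
E = |λ_enc|/(2πε₀r) = (5.594e-6)/(2π·8.85×10^-12·0.0233) = 4.32e6 N/C.

|E| = 4.32e6 N/C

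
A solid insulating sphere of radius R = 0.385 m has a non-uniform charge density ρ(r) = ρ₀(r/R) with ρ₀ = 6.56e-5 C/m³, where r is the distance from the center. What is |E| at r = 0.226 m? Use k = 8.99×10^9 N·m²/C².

Symmetry ⇒ E = E(r) r̂. Gaussian sphere of radius r = 0.226 m (r < R).
Integrate the density: Q_enc = 4π ∫₀^r ρ₀(r'/R)^1 r'² dr' = 4πρ₀ r^4/(4·R) = 1.396×10^-6 C.
Applying ∮E·dA = Q_enc/ε₀ with Φ = E(4πr²):
E = k|Q_enc|/r² = (8.99×10^9)(1.396e-6)/(0.226)² = 2.46×10^5 N/C.

|E| ≈ 2.46×10^5 N/C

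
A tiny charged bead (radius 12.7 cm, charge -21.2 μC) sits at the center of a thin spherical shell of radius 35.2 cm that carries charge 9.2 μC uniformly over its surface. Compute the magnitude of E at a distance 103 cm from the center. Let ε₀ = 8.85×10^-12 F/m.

By spherical symmetry E is radial; choose a Gaussian sphere of radius r = 103 cm (r > 35.2 cm, enclosing both).
Q_enc = (-21.2 μC) + (9.2 μC) = -1.20e-5 C.
Since E is radial and uniform over the Gaussian sphere, Φ = E·4πr² = Q_enc/ε₀.
E = |Q_enc|/(4πε₀r²) = (1.20×10^-5)/(4π·8.85×10^-12·(1.03)²) = 1.02×10^5 N/C.

|E| = 1.02e5 N/C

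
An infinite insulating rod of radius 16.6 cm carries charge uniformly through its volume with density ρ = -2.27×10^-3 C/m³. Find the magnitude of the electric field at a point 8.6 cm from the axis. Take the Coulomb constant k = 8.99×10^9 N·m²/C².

1.10×10^7 V/m

By cylindrical symmetry E is radial; use a coaxial Gaussian cylinder of radius 8.6 cm and length L (r < R).
Enclosed charge per unit length: λ_enc = ρ·πr² = (-2.27×10^-3)π(0.086)² = -5.274×10^-5 C/m.
By Gauss's law (flux through the curved wall only), E·2πrL = λ_enc L/ε₀.
E = 2k|λ_enc|/r = 2(8.99×10^9)(5.274×10^-5)/(0.086) = 1.10e7 N/C.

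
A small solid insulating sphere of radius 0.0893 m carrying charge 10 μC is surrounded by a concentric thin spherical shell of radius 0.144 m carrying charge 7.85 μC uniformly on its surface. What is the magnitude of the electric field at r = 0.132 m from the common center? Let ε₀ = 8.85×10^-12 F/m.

|E| ≈ 5.16e6 N/C

Take a concentric spherical Gaussian surface of radius r = 0.132 m (between the bodies, 0.0893 m < r < 0.144 m).
Only the inner charge is enclosed; the outer shell contributes nothing inside itself. Q_enc = 10 μC = 1.00×10^-5 C.
Since E is radial and uniform over the Gaussian sphere, Φ = E·4πr² = Q_enc/ε₀.
E = |Q_enc|/(4πε₀r²) = (1.00×10^-5)/(4π·8.85×10^-12·(0.132)²) = 5.16×10^6 N/C.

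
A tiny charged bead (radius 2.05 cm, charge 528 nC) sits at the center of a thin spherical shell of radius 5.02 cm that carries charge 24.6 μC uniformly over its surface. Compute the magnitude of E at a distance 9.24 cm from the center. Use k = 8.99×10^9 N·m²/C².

Take a concentric spherical Gaussian surface of radius r = 9.24 cm (r > 5.02 cm, enclosing both).
Q_enc = (528 nC) + (24.6 μC) = 2.513×10^-5 C.
Since E is radial and uniform over the Gaussian sphere, Φ = E·4πr² = Q_enc/ε₀.
E = k|Q_enc|/r² = (8.99×10^9)(2.513e-5)/(0.0924)² = 2.65e7 N/C.

2.65e7 N/C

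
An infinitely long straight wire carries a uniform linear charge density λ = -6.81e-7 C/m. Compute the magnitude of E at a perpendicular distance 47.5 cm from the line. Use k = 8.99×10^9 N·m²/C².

By cylindrical symmetry E is radial; use a coaxial Gaussian cylinder of radius 47.5 cm and length L.
Q_enc = λL, so λ_enc = -6.81×10^-7 C/m.
Applying ∮E·dA = Q_enc/ε₀ with the end caps contributing no flux:
E = 2k|λ_enc|/r = 2(8.99×10^9)(6.81×10^-7)/(0.475) = 2.58e4 N/C.

E ≈ 2.58×10^4 V/m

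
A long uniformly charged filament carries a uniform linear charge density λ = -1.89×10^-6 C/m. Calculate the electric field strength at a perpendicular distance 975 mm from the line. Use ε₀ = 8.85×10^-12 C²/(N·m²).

Coaxial Gaussian cylinder, radius r = 975 mm, length L.
Q_enc = λL, so λ_enc = -1.89e-6 C/m.
Gauss's law: E·2πrL = λ_enc L/ε₀.
E = |λ_enc|/(2πε₀r) = (1.89×10^-6)/(2π·8.85×10^-12·0.975) = 3.49×10^4 N/C.

E = 3.49×10^4 N/C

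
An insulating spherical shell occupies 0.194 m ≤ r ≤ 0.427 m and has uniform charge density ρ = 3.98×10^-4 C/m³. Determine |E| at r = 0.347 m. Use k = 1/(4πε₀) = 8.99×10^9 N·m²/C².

Use a concentric Gaussian sphere at r = 0.347 m (within the shell material, 0.194 m < r < 0.427 m).
Only the shell between 0.194 m and r is enclosed: Q_enc = ρ·(4π/3)(r³ − a³) = (3.98×10^-4)·(4π/3)·((0.347)³ − (0.194)³) = 5.748×10^-5 C.
By Gauss's law, ∮E·dA = E·4πr² = Q_enc/ε₀.
E = k|Q_enc|/r² = (8.99×10^9)(5.748e-5)/(0.347)² = 4.29×10^6 N/C.

|E| ≈ 4.29×10^6 N/C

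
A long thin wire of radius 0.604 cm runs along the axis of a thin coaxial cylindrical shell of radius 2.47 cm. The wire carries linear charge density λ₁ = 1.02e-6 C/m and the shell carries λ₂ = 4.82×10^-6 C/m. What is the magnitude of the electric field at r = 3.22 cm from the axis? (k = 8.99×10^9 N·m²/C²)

Choose a coaxial cylinder of radius r = 3.22 cm (arbitrary length L) as the Gaussian surface (r > 2.47 cm, enclosing both).
λ_enc = λ₁ + λ₂ = (1.02e-6) + (4.82e-6) = 5.84×10^-6 C/m.
Gauss's law: E·2πrL = λ_enc L/ε₀.
E = 2k|λ_enc|/r = 2(8.99×10^9)(5.84×10^-6)/(0.0322) = 3.26e6 N/C.

E = 3.26×10^6 N/C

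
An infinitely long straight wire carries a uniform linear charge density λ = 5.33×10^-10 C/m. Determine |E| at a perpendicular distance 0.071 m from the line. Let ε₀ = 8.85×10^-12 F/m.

|E| = 135 V/m

Take a coaxial cylindrical Gaussian surface of radius r = 0.071 m and length L.
Q_enc = λL, so λ_enc = 5.33×10^-10 C/m.
Applying ∮E·dA = Q_enc/ε₀ with the end caps contributing no flux:
E = |λ_enc|/(2πε₀r) = (5.33×10^-10)/(2π·8.85×10^-12·0.071) = 135 N/C.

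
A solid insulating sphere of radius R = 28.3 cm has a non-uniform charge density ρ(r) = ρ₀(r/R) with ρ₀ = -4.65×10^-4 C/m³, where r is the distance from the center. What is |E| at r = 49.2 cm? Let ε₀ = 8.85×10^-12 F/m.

Take a concentric spherical Gaussian surface of radius r = 49.2 cm (r > R, all charge enclosed).
Q_enc = 4π ∫₀^R ρ₀(r'/R)^1 r'² dr' = 4πρ₀R³/4 = -3.311×10^-5 C.
By Gauss's law, ∮E·dA = E·4πr² = Q_enc/ε₀.
E = |Q_enc|/(4πε₀r²) = (3.311×10^-5)/(4π·8.85×10^-12·(0.492)²) = 1.23e6 N/C.

|E| ≈ 1.23e6 N/C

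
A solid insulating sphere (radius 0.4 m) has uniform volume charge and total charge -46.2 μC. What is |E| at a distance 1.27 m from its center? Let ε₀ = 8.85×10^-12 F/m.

|E| = 2.58×10^5 N/C

By spherical symmetry E is radial; choose a Gaussian sphere of radius r = 1.27 m (r > R, so the entire charge is enclosed).
Q_enc = -46.2 μC = -4.62e-5 C.
By Gauss's law, ∮E·dA = E·4πr² = Q_enc/ε₀.
E = |Q_enc|/(4πε₀r²) = (4.62×10^-5)/(4π·8.85×10^-12·(1.27)²) = 2.58×10^5 N/C.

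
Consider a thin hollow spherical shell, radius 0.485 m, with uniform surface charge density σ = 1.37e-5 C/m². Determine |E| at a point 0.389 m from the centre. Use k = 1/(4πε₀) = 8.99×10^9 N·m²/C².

Take a concentric spherical Gaussian surface of radius r = 0.389 m (inside the shell, r < 0.485 m).
All the charge is outside the Gaussian surface: Q_enc = 0, hence E = 0 everywhere inside the shell.

E = 0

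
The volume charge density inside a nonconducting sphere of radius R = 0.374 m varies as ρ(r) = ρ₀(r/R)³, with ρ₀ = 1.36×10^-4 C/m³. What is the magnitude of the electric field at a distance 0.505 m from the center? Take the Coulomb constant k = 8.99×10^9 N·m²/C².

Take a concentric spherical Gaussian surface of radius r = 0.505 m (r > R, all charge enclosed).
Q_enc = 4π ∫₀^R ρ₀(r'/R)^3 r'² dr' = 4πρ₀R³/6 = 1.49e-5 C.
Since E is radial and uniform over the Gaussian sphere, Φ = E·4πr² = Q_enc/ε₀.
E = k|Q_enc|/r² = (8.99×10^9)(1.49×10^-5)/(0.505)² = 5.25e5 N/C.

E = 5.25×10^5 N/C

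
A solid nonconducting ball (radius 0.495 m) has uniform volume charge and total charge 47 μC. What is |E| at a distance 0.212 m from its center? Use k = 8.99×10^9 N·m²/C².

|E| = 7.39×10^5 N/C

Symmetry ⇒ E = E(r) r̂. Gaussian sphere of radius r = 0.212 m (r < R).
Only the charge within r is enclosed: Q_enc = Q·(r/R)³ = (47 μC)·(0.212 m/0.495 m)³ = 3.692e-6 C.
By Gauss's law, ∮E·dA = E·4πr² = Q_enc/ε₀.
E = k|Q_enc|/r² = (8.99×10^9)(3.692×10^-6)/(0.212)² = 7.39e5 N/C.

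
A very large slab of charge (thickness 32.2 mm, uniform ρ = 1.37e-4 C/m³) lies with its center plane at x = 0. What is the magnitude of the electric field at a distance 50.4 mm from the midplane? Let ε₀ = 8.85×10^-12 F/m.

The point |x| = 50.4 mm lies outside the slab (half-thickness 0.0161 m). A symmetric pillbox spanning the full slab encloses Q_enc = ρ·d·A.
Flux = 2EA ⇒ E = |ρ|d/(2ε₀), independent of distance outside.
E = (1.37e-4)(0.0322)/(2·8.85×10^-12) = 2.49×10^5 N/C.

|E| = 2.49×10^5 N/C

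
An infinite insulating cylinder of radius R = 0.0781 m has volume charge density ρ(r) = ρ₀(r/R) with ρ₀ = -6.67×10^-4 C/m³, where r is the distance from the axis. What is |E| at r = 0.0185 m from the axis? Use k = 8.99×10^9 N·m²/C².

By cylindrical symmetry E is radial; use a coaxial Gaussian cylinder of radius 0.0185 m and length L (r < R).
λ_enc = ∫₀^r ρ(r')·2πr' dr' = (2πρ₀/R)·r^3/3 = -1.133×10^-7 C/m.
Applying ∮E·dA = Q_enc/ε₀ with the end caps contributing no flux:
E = 2k|λ_enc|/r = 2(8.99×10^9)(1.133×10^-7)/(0.0185) = 1.10×10^5 N/C.

1.10×10^5 N/C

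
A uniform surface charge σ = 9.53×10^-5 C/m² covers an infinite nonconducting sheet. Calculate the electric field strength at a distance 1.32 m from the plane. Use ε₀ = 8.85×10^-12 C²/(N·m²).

E ≈ 5.38×10^6 V/m

Choose a cylindrical pillbox piercing the sheet, end faces (area A) parallel to it.
Only the two end caps contribute flux: Φ = 2EA. With Q_enc = σA, Gauss's law gives E = |σ|/(2ε₀).
E = |σ|/(2ε₀) = (9.53e-5)/(2·8.85×10^-12) = 5.38e6 N/C.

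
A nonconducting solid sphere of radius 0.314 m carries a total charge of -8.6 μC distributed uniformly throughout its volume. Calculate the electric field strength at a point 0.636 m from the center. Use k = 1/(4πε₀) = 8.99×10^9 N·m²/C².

By spherical symmetry E is radial; choose a Gaussian sphere of radius r = 0.636 m (r > R, so the entire charge is enclosed).
Q_enc = -8.6 μC = -8.60×10^-6 C.
Since E is radial and uniform over the Gaussian sphere, Φ = E·4πr² = Q_enc/ε₀.
E = k|Q_enc|/r² = (8.99×10^9)(8.60×10^-6)/(0.636)² = 1.91×10^5 N/C.

1.91e5 V/m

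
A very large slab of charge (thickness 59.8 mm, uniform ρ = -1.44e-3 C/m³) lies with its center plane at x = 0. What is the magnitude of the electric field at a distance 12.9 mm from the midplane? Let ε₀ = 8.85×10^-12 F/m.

By symmetry E is perpendicular to the slab. A Gaussian pillbox from −12.9 mm to +12.9 mm (face area A) lies entirely within the slab.
Q_enc = ρ·(2x)·A and flux = 2EA, so 2EA = 2ρxA/ε₀ ⇒ E = |ρ|x/ε₀.
E = (1.44e-3)(0.0129)/(8.85×10^-12) = 2.10e6 N/C.

2.10e6 N/C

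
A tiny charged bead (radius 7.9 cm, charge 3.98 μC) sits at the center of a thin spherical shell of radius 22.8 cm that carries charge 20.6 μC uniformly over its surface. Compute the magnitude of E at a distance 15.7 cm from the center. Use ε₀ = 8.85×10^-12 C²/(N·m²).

|E| ≈ 1.45×10^6 V/m

Use a concentric Gaussian sphere at r = 15.7 cm (between the bodies, 7.9 cm < r < 22.8 cm).
The shell at 22.8 cm lies outside the Gaussian surface, so Q_enc = 3.98 μC = 3.98e-6 C.
Applying ∮E·dA = Q_enc/ε₀ with Φ = E(4πr²):
E = |Q_enc|/(4πε₀r²) = (3.98×10^-6)/(4π·8.85×10^-12·(0.157)²) = 1.45×10^6 N/C.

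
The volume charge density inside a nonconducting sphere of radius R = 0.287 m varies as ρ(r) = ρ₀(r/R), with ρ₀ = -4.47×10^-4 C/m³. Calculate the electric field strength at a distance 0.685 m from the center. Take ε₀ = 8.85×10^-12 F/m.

By spherical symmetry E is radial; choose a Gaussian sphere of radius r = 0.685 m (r > R, all charge enclosed).
Q_enc = 4π ∫₀^R ρ₀(r'/R)^1 r'² dr' = 4πρ₀R³/4 = -3.32×10^-5 C.
Applying ∮E·dA = Q_enc/ε₀ with Φ = E(4πr²):
E = |Q_enc|/(4πε₀r²) = (3.32×10^-5)/(4π·8.85×10^-12·(0.685)²) = 6.36×10^5 N/C.

E ≈ 6.36×10^5 V/m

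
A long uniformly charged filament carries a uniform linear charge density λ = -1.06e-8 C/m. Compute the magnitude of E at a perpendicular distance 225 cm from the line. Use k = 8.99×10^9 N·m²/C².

Coaxial Gaussian cylinder, radius r = 225 cm, length L.
Q_enc = λL, so λ_enc = -1.06e-8 C/m.
Gauss's law: E·2πrL = λ_enc L/ε₀.
E = 2k|λ_enc|/r = 2(8.99×10^9)(1.06×10^-8)/(2.25) = 84.7 N/C.

E ≈ 84.7 N/C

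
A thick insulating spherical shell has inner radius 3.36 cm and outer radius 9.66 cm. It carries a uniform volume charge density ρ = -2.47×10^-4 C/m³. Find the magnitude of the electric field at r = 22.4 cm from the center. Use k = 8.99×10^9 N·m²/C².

Symmetry ⇒ E = E(r) r̂. Gaussian sphere of radius r = 22.4 cm (r > 9.66 cm, enclosing the whole shell).
Q_enc = ρ·(4π/3)(b³ − a³) = (-2.47×10^-4)·(4π/3)·((0.0966)³ − (0.0336)³) = -8.934×10^-7 C.
By Gauss's law, ∮E·dA = E·4πr² = Q_enc/ε₀.
E = k|Q_enc|/r² = (8.99×10^9)(8.934e-7)/(0.224)² = 1.60×10^5 N/C.

E ≈ 1.60×10^5 V/m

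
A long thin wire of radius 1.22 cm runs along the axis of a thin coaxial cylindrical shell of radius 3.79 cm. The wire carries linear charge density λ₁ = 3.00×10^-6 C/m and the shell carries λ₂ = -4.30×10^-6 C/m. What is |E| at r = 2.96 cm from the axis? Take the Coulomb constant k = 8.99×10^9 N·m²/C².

Choose a coaxial cylinder of radius r = 2.96 cm (arbitrary length L) as the Gaussian surface (between the conductors, 1.22 cm < r < 3.79 cm).
Only the inner wire is enclosed; the outer shell contributes nothing inside itself. λ_enc = λ₁ = 3.00×10^-6 C/m.
Since E is radial and uniform over the curved surface, Φ = E·2πrL = Q_enc/ε₀ = λ_enc L/ε₀.
E = 2k|λ_enc|/r = 2(8.99×10^9)(3.00×10^-6)/(0.0296) = 1.82×10^6 N/C.

|E| ≈ 1.82×10^6 V/m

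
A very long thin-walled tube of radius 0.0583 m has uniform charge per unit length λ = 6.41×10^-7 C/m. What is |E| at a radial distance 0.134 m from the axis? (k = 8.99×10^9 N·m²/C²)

|E| = 8.60×10^4 V/m

Take a coaxial cylindrical Gaussian surface of radius r = 0.134 m and length L (r > 0.0583 m).
The full line charge is enclosed: λ_enc = 6.41e-7 C/m.
Since E is radial and uniform over the curved surface, Φ = E·2πrL = Q_enc/ε₀ = λ_enc L/ε₀.
E = 2k|λ_enc|/r = 2(8.99×10^9)(6.41e-7)/(0.134) = 8.60×10^4 N/C.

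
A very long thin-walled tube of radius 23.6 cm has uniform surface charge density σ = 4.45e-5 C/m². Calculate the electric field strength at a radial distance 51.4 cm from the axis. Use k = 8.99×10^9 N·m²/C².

Coaxial Gaussian cylinder, radius r = 51.4 cm, length L (r > 23.6 cm).
The whole shell is enclosed: λ_enc = σ·2πR = (4.45e-5)·2π·(0.236) = 6.599×10^-5 C/m.
Applying ∮E·dA = Q_enc/ε₀ with the end caps contributing no flux:
E = 2k|λ_enc|/r = 2(8.99×10^9)(6.599×10^-5)/(0.514) = 2.31e6 N/C.

E ≈ 2.31e6 V/m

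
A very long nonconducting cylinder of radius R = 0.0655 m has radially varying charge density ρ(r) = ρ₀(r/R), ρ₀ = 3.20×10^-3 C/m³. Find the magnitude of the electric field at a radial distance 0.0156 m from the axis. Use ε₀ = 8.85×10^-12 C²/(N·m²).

Choose a coaxial cylinder of radius r = 0.0156 m (arbitrary length L) as the Gaussian surface (r < R).
λ_enc = ∫₀^r ρ(r')·2πr' dr' = (2πρ₀/R)·r^3/3 = 3.885×10^-7 C/m.
Applying ∮E·dA = Q_enc/ε₀ with the end caps contributing no flux:
E = |λ_enc|/(2πε₀r) = (3.885×10^-7)/(2π·8.85×10^-12·0.0156) = 4.48×10^5 N/C.

4.48×10^5 N/C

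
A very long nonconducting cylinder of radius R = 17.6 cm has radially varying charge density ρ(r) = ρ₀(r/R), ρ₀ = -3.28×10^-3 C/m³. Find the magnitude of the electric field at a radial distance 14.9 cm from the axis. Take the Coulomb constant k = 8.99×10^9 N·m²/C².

Coaxial Gaussian cylinder, radius r = 14.9 cm, length L (r < R).
λ_enc = ∫₀^r ρ(r')·2πr' dr' = (2πρ₀/R)·r^3/3 = -1.291×10^-4 C/m.
Gauss's law: E·2πrL = λ_enc L/ε₀.
E = 2k|λ_enc|/r = 2(8.99×10^9)(1.291×10^-4)/(0.149) = 1.56×10^7 N/C.

1.56e7 N/C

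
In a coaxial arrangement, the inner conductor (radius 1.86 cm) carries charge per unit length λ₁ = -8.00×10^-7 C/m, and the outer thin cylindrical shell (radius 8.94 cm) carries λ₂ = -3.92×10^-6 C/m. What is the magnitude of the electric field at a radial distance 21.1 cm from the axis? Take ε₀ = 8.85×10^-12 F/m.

Choose a coaxial cylinder of radius r = 21.1 cm (arbitrary length L) as the Gaussian surface (r > 8.94 cm, enclosing both).
λ_enc = λ₁ + λ₂ = (-8.00e-7) + (-3.92×10^-6) = -4.72×10^-6 C/m.
By Gauss's law (flux through the curved wall only), E·2πrL = λ_enc L/ε₀.
E = |λ_enc|/(2πε₀r) = (4.72×10^-6)/(2π·8.85×10^-12·0.211) = 4.02×10^5 N/C.

E = 4.02×10^5 V/m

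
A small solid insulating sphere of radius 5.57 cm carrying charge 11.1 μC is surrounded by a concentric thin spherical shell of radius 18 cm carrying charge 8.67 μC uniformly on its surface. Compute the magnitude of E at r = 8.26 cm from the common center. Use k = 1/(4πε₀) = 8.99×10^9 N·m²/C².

By spherical symmetry E is radial; choose a Gaussian sphere of radius r = 8.26 cm (between the bodies, 5.57 cm < r < 18 cm).
The shell at 18 cm lies outside the Gaussian surface, so Q_enc = 11.1 μC = 1.11×10^-5 C.
Applying ∮E·dA = Q_enc/ε₀ with Φ = E(4πr²):
E = k|Q_enc|/r² = (8.99×10^9)(1.11×10^-5)/(0.0826)² = 1.46×10^7 N/C.

1.46e7 N/C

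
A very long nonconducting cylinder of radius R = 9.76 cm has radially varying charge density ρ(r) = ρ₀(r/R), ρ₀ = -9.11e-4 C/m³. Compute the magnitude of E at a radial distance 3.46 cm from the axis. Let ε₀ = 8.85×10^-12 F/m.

4.21e5 N/C

Choose a coaxial cylinder of radius r = 3.46 cm (arbitrary length L) as the Gaussian surface (r < R).
λ_enc = ∫₀^r ρ(r')·2πr' dr' = (2πρ₀/R)·r^3/3 = -8.098e-7 C/m.
By Gauss's law (flux through the curved wall only), E·2πrL = λ_enc L/ε₀.
E = |λ_enc|/(2πε₀r) = (8.098×10^-7)/(2π·8.85×10^-12·0.0346) = 4.21×10^5 N/C.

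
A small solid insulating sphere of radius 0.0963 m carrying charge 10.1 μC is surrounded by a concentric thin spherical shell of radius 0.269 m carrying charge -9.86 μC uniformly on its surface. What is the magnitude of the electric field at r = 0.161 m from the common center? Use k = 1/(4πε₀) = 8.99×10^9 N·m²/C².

Symmetry ⇒ E = E(r) r̂. Gaussian sphere of radius r = 0.161 m (between the bodies, 0.0963 m < r < 0.269 m).
The shell at 0.269 m lies outside the Gaussian surface, so Q_enc = 10.1 μC = 1.01×10^-5 C.
Since E is radial and uniform over the Gaussian sphere, Φ = E·4πr² = Q_enc/ε₀.
E = k|Q_enc|/r² = (8.99×10^9)(1.01e-5)/(0.161)² = 3.50e6 N/C.

E = 3.50×10^6 N/C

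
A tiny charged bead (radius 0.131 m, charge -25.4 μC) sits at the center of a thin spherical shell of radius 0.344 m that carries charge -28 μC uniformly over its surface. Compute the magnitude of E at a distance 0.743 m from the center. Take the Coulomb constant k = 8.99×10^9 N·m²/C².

Symmetry ⇒ E = E(r) r̂. Gaussian sphere of radius r = 0.743 m (r > 0.344 m, enclosing both).
Q_enc = (-25.4 μC) + (-28 μC) = -5.34×10^-5 C.
Applying ∮E·dA = Q_enc/ε₀ with Φ = E(4πr²):
E = k|Q_enc|/r² = (8.99×10^9)(5.34×10^-5)/(0.743)² = 8.70×10^5 N/C.

|E| ≈ 8.70e5 N/C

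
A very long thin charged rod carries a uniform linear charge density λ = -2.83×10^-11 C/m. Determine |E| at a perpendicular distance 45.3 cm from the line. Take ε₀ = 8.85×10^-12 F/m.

Choose a coaxial cylinder of radius r = 45.3 cm (arbitrary length L) as the Gaussian surface.
Q_enc = λL, so λ_enc = -2.83×10^-11 C/m.
Applying ∮E·dA = Q_enc/ε₀ with the end caps contributing no flux:
E = |λ_enc|/(2πε₀r) = (2.83e-11)/(2π·8.85×10^-12·0.453) = 1.12 N/C.

|E| = 1.12 V/m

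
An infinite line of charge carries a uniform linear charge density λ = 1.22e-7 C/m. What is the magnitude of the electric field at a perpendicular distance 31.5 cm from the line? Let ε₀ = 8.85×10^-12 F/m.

|E| = 6.97e3 N/C

Take a coaxial cylindrical Gaussian surface of radius r = 31.5 cm and length L.
Q_enc = λL, so λ_enc = 1.22e-7 C/m.
Gauss's law: E·2πrL = λ_enc L/ε₀.
E = |λ_enc|/(2πε₀r) = (1.22e-7)/(2π·8.85×10^-12·0.315) = 6.97×10^3 N/C.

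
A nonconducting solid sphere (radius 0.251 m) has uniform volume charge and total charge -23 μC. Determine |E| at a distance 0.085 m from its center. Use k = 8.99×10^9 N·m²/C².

Use a concentric Gaussian sphere at r = 0.085 m (r < R).
For a uniform sphere the enclosed fraction is (r/R)³, so Q_enc = (-23 μC)(0.085/0.251)³ = -8.932×10^-7 C.
Since E is radial and uniform over the Gaussian sphere, Φ = E·4πr² = Q_enc/ε₀.
E = k|Q_enc|/r² = (8.99×10^9)(8.932×10^-7)/(0.085)² = 1.11×10^6 N/C.

1.11×10^6 V/m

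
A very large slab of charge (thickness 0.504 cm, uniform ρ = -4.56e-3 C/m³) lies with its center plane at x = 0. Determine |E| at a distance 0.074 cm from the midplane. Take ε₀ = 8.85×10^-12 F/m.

By symmetry E is perpendicular to the slab. A Gaussian pillbox from −0.074 cm to +0.074 cm (face area A) lies entirely within the slab.
Q_enc = ρ·(2x)·A and flux = 2EA, so 2EA = 2ρxA/ε₀ ⇒ E = |ρ|x/ε₀.
E = (4.56×10^-3)(0.00074)/(8.85×10^-12) = 3.81e5 N/C.

E = 3.81×10^5 N/C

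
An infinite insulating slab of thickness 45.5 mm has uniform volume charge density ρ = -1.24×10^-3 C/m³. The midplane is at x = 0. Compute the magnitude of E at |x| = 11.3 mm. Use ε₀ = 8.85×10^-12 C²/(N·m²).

E = 1.58×10^6 N/C

By symmetry E is perpendicular to the slab. A Gaussian pillbox from −11.3 mm to +11.3 mm (face area A) lies entirely within the slab.
Q_enc = ρ·(2x)·A and flux = 2EA, so 2EA = 2ρxA/ε₀ ⇒ E = |ρ|x/ε₀.
E = (1.24×10^-3)(0.0113)/(8.85×10^-12) = 1.58×10^6 N/C.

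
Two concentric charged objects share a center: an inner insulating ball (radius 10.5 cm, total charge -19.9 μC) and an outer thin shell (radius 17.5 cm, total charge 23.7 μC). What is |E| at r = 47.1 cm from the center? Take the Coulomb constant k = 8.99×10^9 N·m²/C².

|E| = 1.54e5 N/C

Use a concentric Gaussian sphere at r = 47.1 cm (r > 17.5 cm, enclosing both).
Q_enc = (-19.9 μC) + (23.7 μC) = 3.80e-6 C.
Since E is radial and uniform over the Gaussian sphere, Φ = E·4πr² = Q_enc/ε₀.
E = k|Q_enc|/r² = (8.99×10^9)(3.80×10^-6)/(0.471)² = 1.54×10^5 N/C.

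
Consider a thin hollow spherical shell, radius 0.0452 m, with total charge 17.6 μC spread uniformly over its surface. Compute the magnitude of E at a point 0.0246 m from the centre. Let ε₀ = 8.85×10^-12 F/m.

|E| = 0 V/m

By spherical symmetry E is radial; choose a Gaussian sphere of radius r = 0.0246 m (inside the shell, r < 0.0452 m).
No charge lies within this surface, so Q_enc = 0 and Gauss's law gives E·4πr² = 0 ⇒ E = 0.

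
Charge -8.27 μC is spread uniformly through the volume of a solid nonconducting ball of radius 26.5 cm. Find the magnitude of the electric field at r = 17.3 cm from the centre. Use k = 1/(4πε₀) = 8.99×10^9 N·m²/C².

|E| = 6.91e5 N/C

Take a concentric spherical Gaussian surface of radius r = 17.3 cm (r < R).
Only the charge within r is enclosed: Q_enc = Q·(r/R)³ = (-8.27 μC)·(17.3 cm/26.5 cm)³ = -2.301×10^-6 C.
Since E is radial and uniform over the Gaussian sphere, Φ = E·4πr² = Q_enc/ε₀.
E = k|Q_enc|/r² = (8.99×10^9)(2.301×10^-6)/(0.173)² = 6.91e5 N/C.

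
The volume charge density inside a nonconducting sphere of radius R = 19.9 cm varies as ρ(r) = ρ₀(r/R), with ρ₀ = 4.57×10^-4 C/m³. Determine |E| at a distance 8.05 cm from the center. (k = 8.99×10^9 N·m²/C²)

By spherical symmetry E is radial; choose a Gaussian sphere of radius r = 8.05 cm (r < R).
Integrate the density: Q_enc = 4π ∫₀^r ρ₀(r'/R)^1 r'² dr' = 4πρ₀ r^4/(4·R) = 3.03×10^-7 C.
By Gauss's law, ∮E·dA = E·4πr² = Q_enc/ε₀.
E = k|Q_enc|/r² = (8.99×10^9)(3.03×10^-7)/(0.0805)² = 4.20×10^5 N/C.

|E| ≈ 4.20e5 V/m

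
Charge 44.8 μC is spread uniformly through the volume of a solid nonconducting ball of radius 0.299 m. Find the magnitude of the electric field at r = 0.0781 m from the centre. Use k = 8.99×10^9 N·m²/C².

By spherical symmetry E is radial; choose a Gaussian sphere of radius r = 0.0781 m (r < R).
For a uniform sphere the enclosed fraction is (r/R)³, so Q_enc = (44.8 μC)(0.0781/0.299)³ = 7.984×10^-7 C.
Since E is radial and uniform over the Gaussian sphere, Φ = E·4πr² = Q_enc/ε₀.
E = k|Q_enc|/r² = (8.99×10^9)(7.984e-7)/(0.0781)² = 1.18×10^6 N/C.

|E| = 1.18×10^6 N/C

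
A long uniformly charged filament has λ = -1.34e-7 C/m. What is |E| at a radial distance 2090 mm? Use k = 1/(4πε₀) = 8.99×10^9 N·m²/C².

Coaxial Gaussian cylinder, radius r = 2090 mm, length L.
Q_enc = λL, so λ_enc = -1.34×10^-7 C/m.
By Gauss's law (flux through the curved wall only), E·2πrL = λ_enc L/ε₀.
E = 2k|λ_enc|/r = 2(8.99×10^9)(1.34e-7)/(2.09) = 1.15×10^3 N/C.

|E| = 1.15×10^3 V/m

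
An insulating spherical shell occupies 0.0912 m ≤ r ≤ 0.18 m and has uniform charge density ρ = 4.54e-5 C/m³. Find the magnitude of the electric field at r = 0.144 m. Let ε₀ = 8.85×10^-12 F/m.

1.84e5 N/C

By spherical symmetry E is radial; choose a Gaussian sphere of radius r = 0.144 m (within the shell material, 0.0912 m < r < 0.18 m).
Only the shell between 0.0912 m and r is enclosed: Q_enc = ρ·(4π/3)(r³ − a³) = (4.54e-5)·(4π/3)·((0.144)³ − (0.0912)³) = 4.236e-7 C.
Since E is radial and uniform over the Gaussian sphere, Φ = E·4πr² = Q_enc/ε₀.
E = |Q_enc|/(4πε₀r²) = (4.236×10^-7)/(4π·8.85×10^-12·(0.144)²) = 1.84×10^5 N/C.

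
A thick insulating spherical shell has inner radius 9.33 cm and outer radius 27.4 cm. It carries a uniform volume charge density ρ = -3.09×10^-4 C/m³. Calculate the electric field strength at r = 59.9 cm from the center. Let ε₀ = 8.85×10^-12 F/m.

Use a concentric Gaussian sphere at r = 59.9 cm (r > 27.4 cm, enclosing the whole shell).
Q_enc = ρ·(4π/3)(b³ − a³) = (-3.09×10^-4)·(4π/3)·((0.274)³ − (0.0933)³) = -2.557e-5 C.
By Gauss's law, ∮E·dA = E·4πr² = Q_enc/ε₀.
E = |Q_enc|/(4πε₀r²) = (2.557e-5)/(4π·8.85×10^-12·(0.599)²) = 6.41×10^5 N/C.

E = 6.41e5 V/m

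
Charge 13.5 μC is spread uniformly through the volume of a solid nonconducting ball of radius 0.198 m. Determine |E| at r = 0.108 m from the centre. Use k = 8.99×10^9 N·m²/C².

E ≈ 1.69e6 V/m

By spherical symmetry E is radial; choose a Gaussian sphere of radius r = 0.108 m (r < R).
Only the charge within r is enclosed: Q_enc = Q·(r/R)³ = (13.5 μC)·(0.108 m/0.198 m)³ = 2.191e-6 C.
Applying ∮E·dA = Q_enc/ε₀ with Φ = E(4πr²):
E = k|Q_enc|/r² = (8.99×10^9)(2.191e-6)/(0.108)² = 1.69e6 N/C.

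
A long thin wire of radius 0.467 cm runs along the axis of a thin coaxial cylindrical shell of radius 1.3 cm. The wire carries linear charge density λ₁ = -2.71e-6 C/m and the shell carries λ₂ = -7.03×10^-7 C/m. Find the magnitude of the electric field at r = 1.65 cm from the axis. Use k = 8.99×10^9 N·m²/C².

Coaxial Gaussian cylinder, radius r = 1.65 cm, length L (r > 1.3 cm, enclosing both).
λ_enc = λ₁ + λ₂ = (-2.71×10^-6) + (-7.03e-7) = -3.413×10^-6 C/m.
Applying ∮E·dA = Q_enc/ε₀ with the end caps contributing no flux:
E = 2k|λ_enc|/r = 2(8.99×10^9)(3.413e-6)/(0.0165) = 3.72×10^6 N/C.

|E| = 3.72×10^6 N/C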